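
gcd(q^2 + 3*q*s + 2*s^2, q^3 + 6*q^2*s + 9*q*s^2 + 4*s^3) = q + s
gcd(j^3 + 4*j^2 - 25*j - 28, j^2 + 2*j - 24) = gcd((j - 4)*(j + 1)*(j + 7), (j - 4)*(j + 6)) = j - 4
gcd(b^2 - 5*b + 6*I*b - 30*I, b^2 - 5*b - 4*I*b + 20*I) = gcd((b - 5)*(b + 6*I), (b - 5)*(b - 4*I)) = b - 5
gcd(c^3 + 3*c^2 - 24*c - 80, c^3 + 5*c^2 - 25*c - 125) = c - 5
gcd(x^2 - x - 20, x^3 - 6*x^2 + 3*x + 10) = x - 5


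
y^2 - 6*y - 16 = (y - 8)*(y + 2)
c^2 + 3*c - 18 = (c - 3)*(c + 6)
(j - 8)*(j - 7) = j^2 - 15*j + 56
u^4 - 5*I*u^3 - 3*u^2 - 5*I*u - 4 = (u - 4*I)*(u - I)^2*(u + I)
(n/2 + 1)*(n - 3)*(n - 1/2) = n^3/2 - 3*n^2/4 - 11*n/4 + 3/2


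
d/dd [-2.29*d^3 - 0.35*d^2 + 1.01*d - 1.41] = -6.87*d^2 - 0.7*d + 1.01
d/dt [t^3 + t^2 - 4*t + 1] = 3*t^2 + 2*t - 4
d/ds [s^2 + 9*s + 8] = 2*s + 9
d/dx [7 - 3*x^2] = -6*x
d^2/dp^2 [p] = 0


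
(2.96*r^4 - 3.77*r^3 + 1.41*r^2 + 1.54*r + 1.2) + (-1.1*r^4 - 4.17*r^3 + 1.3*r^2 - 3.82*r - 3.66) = 1.86*r^4 - 7.94*r^3 + 2.71*r^2 - 2.28*r - 2.46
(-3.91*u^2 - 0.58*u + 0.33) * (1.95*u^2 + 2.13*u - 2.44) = -7.6245*u^4 - 9.4593*u^3 + 8.9485*u^2 + 2.1181*u - 0.8052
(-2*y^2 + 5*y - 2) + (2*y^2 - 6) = 5*y - 8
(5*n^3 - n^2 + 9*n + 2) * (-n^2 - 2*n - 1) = -5*n^5 - 9*n^4 - 12*n^3 - 19*n^2 - 13*n - 2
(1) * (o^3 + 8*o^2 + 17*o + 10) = o^3 + 8*o^2 + 17*o + 10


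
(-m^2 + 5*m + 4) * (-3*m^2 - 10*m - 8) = 3*m^4 - 5*m^3 - 54*m^2 - 80*m - 32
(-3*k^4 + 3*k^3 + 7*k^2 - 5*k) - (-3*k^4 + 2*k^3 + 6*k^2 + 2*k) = k^3 + k^2 - 7*k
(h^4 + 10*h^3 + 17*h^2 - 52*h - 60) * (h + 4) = h^5 + 14*h^4 + 57*h^3 + 16*h^2 - 268*h - 240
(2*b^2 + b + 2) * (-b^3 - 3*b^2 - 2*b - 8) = -2*b^5 - 7*b^4 - 9*b^3 - 24*b^2 - 12*b - 16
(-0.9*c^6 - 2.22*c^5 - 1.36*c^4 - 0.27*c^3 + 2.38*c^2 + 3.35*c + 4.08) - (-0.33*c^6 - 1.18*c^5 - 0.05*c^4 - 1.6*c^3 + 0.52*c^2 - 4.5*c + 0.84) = -0.57*c^6 - 1.04*c^5 - 1.31*c^4 + 1.33*c^3 + 1.86*c^2 + 7.85*c + 3.24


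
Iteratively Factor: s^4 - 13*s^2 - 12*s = (s + 3)*(s^3 - 3*s^2 - 4*s) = (s - 4)*(s + 3)*(s^2 + s) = s*(s - 4)*(s + 3)*(s + 1)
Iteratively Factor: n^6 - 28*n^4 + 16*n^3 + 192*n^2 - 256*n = (n + 4)*(n^5 - 4*n^4 - 12*n^3 + 64*n^2 - 64*n) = n*(n + 4)*(n^4 - 4*n^3 - 12*n^2 + 64*n - 64) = n*(n - 2)*(n + 4)*(n^3 - 2*n^2 - 16*n + 32) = n*(n - 2)*(n + 4)^2*(n^2 - 6*n + 8) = n*(n - 4)*(n - 2)*(n + 4)^2*(n - 2)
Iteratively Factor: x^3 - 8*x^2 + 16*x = (x - 4)*(x^2 - 4*x) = (x - 4)^2*(x)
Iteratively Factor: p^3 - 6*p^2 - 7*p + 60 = (p - 4)*(p^2 - 2*p - 15) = (p - 5)*(p - 4)*(p + 3)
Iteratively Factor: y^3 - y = (y)*(y^2 - 1) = y*(y - 1)*(y + 1)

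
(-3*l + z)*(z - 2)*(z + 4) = -3*l*z^2 - 6*l*z + 24*l + z^3 + 2*z^2 - 8*z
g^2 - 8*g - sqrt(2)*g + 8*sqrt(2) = (g - 8)*(g - sqrt(2))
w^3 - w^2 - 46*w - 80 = (w - 8)*(w + 2)*(w + 5)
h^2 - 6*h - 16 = (h - 8)*(h + 2)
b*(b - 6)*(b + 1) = b^3 - 5*b^2 - 6*b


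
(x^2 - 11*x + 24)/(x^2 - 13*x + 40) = (x - 3)/(x - 5)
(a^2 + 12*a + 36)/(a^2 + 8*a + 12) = (a + 6)/(a + 2)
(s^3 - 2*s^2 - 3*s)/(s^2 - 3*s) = s + 1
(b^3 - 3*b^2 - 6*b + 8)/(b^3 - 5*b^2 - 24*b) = (-b^3 + 3*b^2 + 6*b - 8)/(b*(-b^2 + 5*b + 24))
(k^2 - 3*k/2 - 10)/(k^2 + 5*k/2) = (k - 4)/k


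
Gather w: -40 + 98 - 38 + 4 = 24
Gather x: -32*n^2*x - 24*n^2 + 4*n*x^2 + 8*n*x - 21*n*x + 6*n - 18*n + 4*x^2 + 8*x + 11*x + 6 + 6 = -24*n^2 - 12*n + x^2*(4*n + 4) + x*(-32*n^2 - 13*n + 19) + 12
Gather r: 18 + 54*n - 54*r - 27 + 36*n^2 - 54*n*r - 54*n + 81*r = 36*n^2 + r*(27 - 54*n) - 9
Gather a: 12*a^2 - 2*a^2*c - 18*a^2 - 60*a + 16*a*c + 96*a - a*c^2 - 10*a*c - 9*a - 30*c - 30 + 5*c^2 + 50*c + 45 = a^2*(-2*c - 6) + a*(-c^2 + 6*c + 27) + 5*c^2 + 20*c + 15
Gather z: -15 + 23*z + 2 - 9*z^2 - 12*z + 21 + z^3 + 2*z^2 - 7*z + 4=z^3 - 7*z^2 + 4*z + 12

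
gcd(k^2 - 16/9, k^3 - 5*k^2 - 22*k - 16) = 1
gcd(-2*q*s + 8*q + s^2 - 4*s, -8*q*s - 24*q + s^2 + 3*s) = 1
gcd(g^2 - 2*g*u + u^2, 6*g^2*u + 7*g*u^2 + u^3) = 1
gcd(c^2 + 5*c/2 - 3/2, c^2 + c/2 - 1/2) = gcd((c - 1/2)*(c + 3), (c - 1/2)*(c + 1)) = c - 1/2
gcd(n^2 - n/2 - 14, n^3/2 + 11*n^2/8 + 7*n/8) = 1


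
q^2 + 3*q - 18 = (q - 3)*(q + 6)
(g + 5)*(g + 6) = g^2 + 11*g + 30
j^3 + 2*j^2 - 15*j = j*(j - 3)*(j + 5)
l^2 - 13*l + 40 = (l - 8)*(l - 5)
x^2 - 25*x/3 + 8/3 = (x - 8)*(x - 1/3)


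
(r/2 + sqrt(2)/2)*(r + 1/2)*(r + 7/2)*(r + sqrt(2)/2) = r^4/2 + 3*sqrt(2)*r^3/4 + 2*r^3 + 11*r^2/8 + 3*sqrt(2)*r^2 + 21*sqrt(2)*r/16 + 2*r + 7/8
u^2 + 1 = (u - I)*(u + I)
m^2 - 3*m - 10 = (m - 5)*(m + 2)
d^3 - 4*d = d*(d - 2)*(d + 2)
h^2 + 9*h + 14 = (h + 2)*(h + 7)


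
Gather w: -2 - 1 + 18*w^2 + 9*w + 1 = 18*w^2 + 9*w - 2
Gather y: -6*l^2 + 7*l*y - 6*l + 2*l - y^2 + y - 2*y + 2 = -6*l^2 - 4*l - y^2 + y*(7*l - 1) + 2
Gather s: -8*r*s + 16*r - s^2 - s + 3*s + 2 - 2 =16*r - s^2 + s*(2 - 8*r)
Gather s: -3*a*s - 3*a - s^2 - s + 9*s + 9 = -3*a - s^2 + s*(8 - 3*a) + 9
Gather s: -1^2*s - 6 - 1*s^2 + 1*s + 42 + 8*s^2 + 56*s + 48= 7*s^2 + 56*s + 84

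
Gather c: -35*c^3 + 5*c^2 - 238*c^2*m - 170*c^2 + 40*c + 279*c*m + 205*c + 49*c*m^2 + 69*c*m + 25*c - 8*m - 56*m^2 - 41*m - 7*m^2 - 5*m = -35*c^3 + c^2*(-238*m - 165) + c*(49*m^2 + 348*m + 270) - 63*m^2 - 54*m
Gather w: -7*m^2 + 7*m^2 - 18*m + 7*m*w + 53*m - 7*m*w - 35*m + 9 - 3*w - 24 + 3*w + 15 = 0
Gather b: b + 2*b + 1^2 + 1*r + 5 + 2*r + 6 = 3*b + 3*r + 12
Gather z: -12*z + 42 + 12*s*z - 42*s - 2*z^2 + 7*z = -42*s - 2*z^2 + z*(12*s - 5) + 42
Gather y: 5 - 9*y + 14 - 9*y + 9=28 - 18*y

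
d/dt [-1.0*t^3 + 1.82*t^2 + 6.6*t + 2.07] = -3.0*t^2 + 3.64*t + 6.6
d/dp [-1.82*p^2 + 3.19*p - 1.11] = 3.19 - 3.64*p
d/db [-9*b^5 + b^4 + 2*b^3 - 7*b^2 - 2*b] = -45*b^4 + 4*b^3 + 6*b^2 - 14*b - 2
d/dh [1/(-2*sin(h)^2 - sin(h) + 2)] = (4*sin(h) + 1)*cos(h)/(sin(h) - cos(2*h) - 1)^2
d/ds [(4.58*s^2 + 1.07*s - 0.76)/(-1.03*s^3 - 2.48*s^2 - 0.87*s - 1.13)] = (4.7174*s^4 + 2.2042*s^3 - 3.6794*s^2 - 14.1204*s - 1.8703)/(1.0609*s^6 + 5.1088*s^5 + 7.9426*s^4 + 6.643*s^3 + 6.3617*s^2 + 1.9662*s + 1.2769)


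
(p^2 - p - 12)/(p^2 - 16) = (p + 3)/(p + 4)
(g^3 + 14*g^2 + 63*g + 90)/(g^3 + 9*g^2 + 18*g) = (g + 5)/g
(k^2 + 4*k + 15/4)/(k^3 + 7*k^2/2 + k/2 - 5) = (k + 3/2)/(k^2 + k - 2)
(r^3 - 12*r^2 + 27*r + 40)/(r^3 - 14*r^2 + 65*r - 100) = (r^2 - 7*r - 8)/(r^2 - 9*r + 20)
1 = 1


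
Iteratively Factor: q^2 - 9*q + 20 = (q - 5)*(q - 4)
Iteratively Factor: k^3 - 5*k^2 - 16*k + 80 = (k - 4)*(k^2 - k - 20) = (k - 5)*(k - 4)*(k + 4)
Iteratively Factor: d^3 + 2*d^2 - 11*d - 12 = (d - 3)*(d^2 + 5*d + 4) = (d - 3)*(d + 1)*(d + 4)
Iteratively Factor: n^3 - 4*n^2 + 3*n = (n - 1)*(n^2 - 3*n) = n*(n - 1)*(n - 3)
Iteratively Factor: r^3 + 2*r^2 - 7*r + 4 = (r - 1)*(r^2 + 3*r - 4) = (r - 1)^2*(r + 4)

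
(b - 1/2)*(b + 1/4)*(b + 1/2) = b^3 + b^2/4 - b/4 - 1/16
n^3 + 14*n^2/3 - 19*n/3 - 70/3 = (n - 7/3)*(n + 2)*(n + 5)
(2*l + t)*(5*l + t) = 10*l^2 + 7*l*t + t^2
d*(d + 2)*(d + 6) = d^3 + 8*d^2 + 12*d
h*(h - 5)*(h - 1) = h^3 - 6*h^2 + 5*h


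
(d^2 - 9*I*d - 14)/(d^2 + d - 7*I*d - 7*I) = (d - 2*I)/(d + 1)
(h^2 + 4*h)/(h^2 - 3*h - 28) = h/(h - 7)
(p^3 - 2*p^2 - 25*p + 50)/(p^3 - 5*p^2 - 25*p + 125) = (p - 2)/(p - 5)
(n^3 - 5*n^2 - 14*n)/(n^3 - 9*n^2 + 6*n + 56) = n/(n - 4)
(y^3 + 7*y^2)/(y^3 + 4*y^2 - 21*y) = y/(y - 3)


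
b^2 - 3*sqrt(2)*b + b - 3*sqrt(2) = (b + 1)*(b - 3*sqrt(2))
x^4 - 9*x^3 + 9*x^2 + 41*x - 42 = (x - 7)*(x - 3)*(x - 1)*(x + 2)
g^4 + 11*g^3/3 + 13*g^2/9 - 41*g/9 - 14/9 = (g - 1)*(g + 1/3)*(g + 2)*(g + 7/3)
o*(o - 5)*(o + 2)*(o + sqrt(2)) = o^4 - 3*o^3 + sqrt(2)*o^3 - 10*o^2 - 3*sqrt(2)*o^2 - 10*sqrt(2)*o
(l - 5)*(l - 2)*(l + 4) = l^3 - 3*l^2 - 18*l + 40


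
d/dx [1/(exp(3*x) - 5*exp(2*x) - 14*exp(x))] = (-3*exp(2*x) + 10*exp(x) + 14)*exp(-x)/(-exp(2*x) + 5*exp(x) + 14)^2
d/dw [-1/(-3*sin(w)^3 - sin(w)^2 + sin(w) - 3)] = (-9*sin(w)^2 - 2*sin(w) + 1)*cos(w)/(3*sin(w)^3 + sin(w)^2 - sin(w) + 3)^2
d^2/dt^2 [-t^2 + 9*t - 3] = -2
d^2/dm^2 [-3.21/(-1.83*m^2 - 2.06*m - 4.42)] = (-21.499938*m^2 - 24.202116*m + 3.21*(3.66*m + 2.06)*(7.32*m + 4.12) - 51.928812)/(1.83*m^2 + 2.06*m + 4.42)^3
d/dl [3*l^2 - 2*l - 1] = 6*l - 2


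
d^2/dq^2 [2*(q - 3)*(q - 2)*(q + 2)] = 12*q - 12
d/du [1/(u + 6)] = -1/(u + 6)^2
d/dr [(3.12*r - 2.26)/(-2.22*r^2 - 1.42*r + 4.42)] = (6.9264*r^2 - 10.0344*r + 10.5812)/(4.9284*r^4 + 6.3048*r^3 - 17.6084*r^2 - 12.5528*r + 19.5364)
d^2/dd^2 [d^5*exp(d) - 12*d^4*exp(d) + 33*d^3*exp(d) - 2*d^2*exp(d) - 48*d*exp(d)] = (d^5 - 2*d^4 - 43*d^3 + 52*d^2 + 142*d - 100)*exp(d)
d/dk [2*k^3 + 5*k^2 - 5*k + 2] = 6*k^2 + 10*k - 5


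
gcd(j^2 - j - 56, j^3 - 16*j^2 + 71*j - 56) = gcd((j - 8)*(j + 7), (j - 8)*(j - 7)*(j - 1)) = j - 8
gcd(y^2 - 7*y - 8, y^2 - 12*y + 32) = y - 8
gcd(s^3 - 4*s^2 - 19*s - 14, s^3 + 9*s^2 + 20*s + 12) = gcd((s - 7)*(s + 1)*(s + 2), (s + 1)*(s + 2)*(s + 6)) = s^2 + 3*s + 2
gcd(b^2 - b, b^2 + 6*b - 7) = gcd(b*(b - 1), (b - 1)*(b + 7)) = b - 1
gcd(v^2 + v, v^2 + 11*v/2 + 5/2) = 1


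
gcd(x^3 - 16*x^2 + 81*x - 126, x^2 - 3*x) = x - 3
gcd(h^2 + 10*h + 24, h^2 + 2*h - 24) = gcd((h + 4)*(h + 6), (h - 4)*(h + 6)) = h + 6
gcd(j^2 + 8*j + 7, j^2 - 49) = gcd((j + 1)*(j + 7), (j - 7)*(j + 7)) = j + 7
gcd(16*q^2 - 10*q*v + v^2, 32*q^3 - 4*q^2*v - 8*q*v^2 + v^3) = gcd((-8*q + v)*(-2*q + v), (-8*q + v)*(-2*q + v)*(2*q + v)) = 16*q^2 - 10*q*v + v^2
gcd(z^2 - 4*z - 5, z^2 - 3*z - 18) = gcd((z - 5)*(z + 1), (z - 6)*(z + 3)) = 1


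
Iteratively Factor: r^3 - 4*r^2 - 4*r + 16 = (r + 2)*(r^2 - 6*r + 8) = (r - 4)*(r + 2)*(r - 2)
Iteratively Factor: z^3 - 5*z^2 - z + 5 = (z + 1)*(z^2 - 6*z + 5) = (z - 1)*(z + 1)*(z - 5)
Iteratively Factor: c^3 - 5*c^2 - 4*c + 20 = (c + 2)*(c^2 - 7*c + 10) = (c - 5)*(c + 2)*(c - 2)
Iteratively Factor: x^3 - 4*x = (x)*(x^2 - 4) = x*(x - 2)*(x + 2)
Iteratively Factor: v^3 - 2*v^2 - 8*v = (v + 2)*(v^2 - 4*v) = v*(v + 2)*(v - 4)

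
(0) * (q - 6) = 0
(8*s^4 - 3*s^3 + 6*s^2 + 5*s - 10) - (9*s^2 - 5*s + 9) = 8*s^4 - 3*s^3 - 3*s^2 + 10*s - 19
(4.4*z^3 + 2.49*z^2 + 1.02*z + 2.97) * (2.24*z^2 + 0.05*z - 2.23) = 9.856*z^5 + 5.7976*z^4 - 7.4027*z^3 + 1.1511*z^2 - 2.1261*z - 6.6231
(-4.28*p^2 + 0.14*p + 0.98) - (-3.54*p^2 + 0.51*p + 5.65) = -0.74*p^2 - 0.37*p - 4.67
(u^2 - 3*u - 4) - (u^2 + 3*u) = -6*u - 4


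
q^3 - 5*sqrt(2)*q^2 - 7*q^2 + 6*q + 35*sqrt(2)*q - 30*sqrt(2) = (q - 6)*(q - 1)*(q - 5*sqrt(2))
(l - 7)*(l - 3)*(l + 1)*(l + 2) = l^4 - 7*l^3 - 7*l^2 + 43*l + 42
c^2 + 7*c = c*(c + 7)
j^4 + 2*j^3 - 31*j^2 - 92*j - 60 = (j - 6)*(j + 1)*(j + 2)*(j + 5)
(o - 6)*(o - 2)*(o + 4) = o^3 - 4*o^2 - 20*o + 48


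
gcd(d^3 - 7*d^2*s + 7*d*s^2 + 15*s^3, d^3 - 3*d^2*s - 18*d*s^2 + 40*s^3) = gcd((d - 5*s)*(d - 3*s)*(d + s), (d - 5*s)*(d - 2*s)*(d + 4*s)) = -d + 5*s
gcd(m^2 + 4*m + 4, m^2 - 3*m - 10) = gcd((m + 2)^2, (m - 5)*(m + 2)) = m + 2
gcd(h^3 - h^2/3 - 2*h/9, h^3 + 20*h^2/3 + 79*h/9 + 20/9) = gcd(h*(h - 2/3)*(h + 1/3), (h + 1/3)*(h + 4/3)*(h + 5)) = h + 1/3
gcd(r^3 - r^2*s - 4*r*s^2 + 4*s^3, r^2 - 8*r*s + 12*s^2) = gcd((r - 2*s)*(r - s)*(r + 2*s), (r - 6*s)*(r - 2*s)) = r - 2*s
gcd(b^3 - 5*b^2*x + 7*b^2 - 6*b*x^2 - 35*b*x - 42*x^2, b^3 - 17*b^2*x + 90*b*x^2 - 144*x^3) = -b + 6*x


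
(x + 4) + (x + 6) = 2*x + 10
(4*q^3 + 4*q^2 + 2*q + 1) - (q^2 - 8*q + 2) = 4*q^3 + 3*q^2 + 10*q - 1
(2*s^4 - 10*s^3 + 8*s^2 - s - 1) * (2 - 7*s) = -14*s^5 + 74*s^4 - 76*s^3 + 23*s^2 + 5*s - 2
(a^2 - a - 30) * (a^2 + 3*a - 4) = a^4 + 2*a^3 - 37*a^2 - 86*a + 120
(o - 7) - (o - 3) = -4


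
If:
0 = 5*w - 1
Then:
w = 1/5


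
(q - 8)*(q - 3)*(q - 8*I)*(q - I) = q^4 - 11*q^3 - 9*I*q^3 + 16*q^2 + 99*I*q^2 + 88*q - 216*I*q - 192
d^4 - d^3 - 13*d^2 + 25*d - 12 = (d - 3)*(d - 1)^2*(d + 4)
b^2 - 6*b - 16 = (b - 8)*(b + 2)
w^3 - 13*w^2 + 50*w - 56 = (w - 7)*(w - 4)*(w - 2)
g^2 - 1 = (g - 1)*(g + 1)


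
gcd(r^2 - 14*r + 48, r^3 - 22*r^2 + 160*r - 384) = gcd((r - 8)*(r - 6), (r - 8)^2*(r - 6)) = r^2 - 14*r + 48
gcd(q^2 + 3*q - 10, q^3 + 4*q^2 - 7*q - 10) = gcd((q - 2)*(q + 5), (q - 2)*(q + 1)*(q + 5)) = q^2 + 3*q - 10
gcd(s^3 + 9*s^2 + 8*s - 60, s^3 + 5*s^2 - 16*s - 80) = s + 5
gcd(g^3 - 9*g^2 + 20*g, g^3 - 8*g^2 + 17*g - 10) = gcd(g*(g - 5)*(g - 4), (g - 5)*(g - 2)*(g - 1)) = g - 5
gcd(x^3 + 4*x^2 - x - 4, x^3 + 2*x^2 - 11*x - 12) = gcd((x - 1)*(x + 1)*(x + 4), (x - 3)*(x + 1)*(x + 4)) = x^2 + 5*x + 4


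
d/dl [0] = 0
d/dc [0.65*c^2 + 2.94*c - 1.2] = 1.3*c + 2.94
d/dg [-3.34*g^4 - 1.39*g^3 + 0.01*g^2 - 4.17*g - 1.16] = -13.36*g^3 - 4.17*g^2 + 0.02*g - 4.17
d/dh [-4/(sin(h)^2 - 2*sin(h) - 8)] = 8*(sin(h) - 1)*cos(h)/((sin(h) - 4)^2*(sin(h) + 2)^2)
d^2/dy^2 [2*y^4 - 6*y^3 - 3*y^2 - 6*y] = 24*y^2 - 36*y - 6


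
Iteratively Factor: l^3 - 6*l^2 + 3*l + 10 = (l + 1)*(l^2 - 7*l + 10) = (l - 2)*(l + 1)*(l - 5)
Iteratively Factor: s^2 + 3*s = (s)*(s + 3)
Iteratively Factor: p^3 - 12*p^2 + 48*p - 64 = (p - 4)*(p^2 - 8*p + 16) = (p - 4)^2*(p - 4)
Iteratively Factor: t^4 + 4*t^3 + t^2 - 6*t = (t + 3)*(t^3 + t^2 - 2*t) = (t + 2)*(t + 3)*(t^2 - t) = t*(t + 2)*(t + 3)*(t - 1)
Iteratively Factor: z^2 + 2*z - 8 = (z - 2)*(z + 4)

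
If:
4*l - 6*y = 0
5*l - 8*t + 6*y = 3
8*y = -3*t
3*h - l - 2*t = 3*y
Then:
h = -5/209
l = 27/209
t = -48/209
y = 18/209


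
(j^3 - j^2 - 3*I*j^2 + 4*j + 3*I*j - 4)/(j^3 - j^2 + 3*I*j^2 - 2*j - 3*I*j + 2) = (j - 4*I)/(j + 2*I)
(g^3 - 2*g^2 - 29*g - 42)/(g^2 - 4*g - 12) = (g^2 - 4*g - 21)/(g - 6)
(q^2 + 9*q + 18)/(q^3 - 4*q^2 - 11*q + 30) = (q + 6)/(q^2 - 7*q + 10)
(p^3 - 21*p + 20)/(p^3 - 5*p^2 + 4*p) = (p + 5)/p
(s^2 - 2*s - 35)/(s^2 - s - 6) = (-s^2 + 2*s + 35)/(-s^2 + s + 6)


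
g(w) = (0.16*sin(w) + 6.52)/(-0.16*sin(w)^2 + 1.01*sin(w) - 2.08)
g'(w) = (0.32*sin(w)*cos(w) - 1.01*cos(w))*(0.16*sin(w) + 6.52)/(-0.16*sin(w)^2 + 1.01*sin(w) - 2.08)^2 + 0.16*cos(w)/(-0.16*sin(w)^2 + 1.01*sin(w) - 2.08) = (0.0256*sin(w)^2 + 2.0864*sin(w) - 6.918)*cos(w)/(0.0256*sin(w)^4 - 0.3232*sin(w)^3 + 1.6857*sin(w)^2 - 4.2016*sin(w) + 4.3264)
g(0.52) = -4.08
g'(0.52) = -1.95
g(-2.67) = -2.51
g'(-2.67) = 1.06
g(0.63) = -4.29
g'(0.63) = -1.93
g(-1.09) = -2.06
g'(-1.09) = -0.42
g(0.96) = -4.89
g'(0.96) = -1.61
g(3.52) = -2.61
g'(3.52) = 1.17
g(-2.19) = -2.12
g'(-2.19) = 0.55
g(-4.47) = -5.34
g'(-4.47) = 0.75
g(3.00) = -3.37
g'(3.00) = 1.74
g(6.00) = -2.73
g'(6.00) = -1.28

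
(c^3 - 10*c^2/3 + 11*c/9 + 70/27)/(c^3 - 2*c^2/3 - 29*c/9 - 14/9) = (c - 5/3)/(c + 1)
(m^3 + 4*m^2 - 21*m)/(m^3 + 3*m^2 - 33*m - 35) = m*(m - 3)/(m^2 - 4*m - 5)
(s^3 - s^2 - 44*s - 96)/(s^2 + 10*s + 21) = (s^2 - 4*s - 32)/(s + 7)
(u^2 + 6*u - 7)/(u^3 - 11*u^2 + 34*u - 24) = (u + 7)/(u^2 - 10*u + 24)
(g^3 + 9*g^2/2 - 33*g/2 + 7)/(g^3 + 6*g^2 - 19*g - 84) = (g^2 - 5*g/2 + 1)/(g^2 - g - 12)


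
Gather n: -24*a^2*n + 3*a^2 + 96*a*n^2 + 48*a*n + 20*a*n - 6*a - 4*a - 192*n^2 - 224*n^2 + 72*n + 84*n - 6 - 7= 3*a^2 - 10*a + n^2*(96*a - 416) + n*(-24*a^2 + 68*a + 156) - 13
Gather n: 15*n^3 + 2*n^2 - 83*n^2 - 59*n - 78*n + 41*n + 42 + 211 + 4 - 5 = 15*n^3 - 81*n^2 - 96*n + 252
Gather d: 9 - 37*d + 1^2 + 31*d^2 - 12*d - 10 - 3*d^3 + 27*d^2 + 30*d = -3*d^3 + 58*d^2 - 19*d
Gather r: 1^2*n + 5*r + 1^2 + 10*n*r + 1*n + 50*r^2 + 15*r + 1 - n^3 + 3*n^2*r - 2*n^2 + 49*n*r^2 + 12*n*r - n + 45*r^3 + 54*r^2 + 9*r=-n^3 - 2*n^2 + n + 45*r^3 + r^2*(49*n + 104) + r*(3*n^2 + 22*n + 29) + 2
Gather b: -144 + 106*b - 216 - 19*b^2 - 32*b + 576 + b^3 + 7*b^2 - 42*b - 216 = b^3 - 12*b^2 + 32*b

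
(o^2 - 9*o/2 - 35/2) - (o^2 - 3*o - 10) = -3*o/2 - 15/2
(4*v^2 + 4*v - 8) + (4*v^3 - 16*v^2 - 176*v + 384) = 4*v^3 - 12*v^2 - 172*v + 376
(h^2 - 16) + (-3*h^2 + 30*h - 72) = -2*h^2 + 30*h - 88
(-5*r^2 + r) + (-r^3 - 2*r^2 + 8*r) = -r^3 - 7*r^2 + 9*r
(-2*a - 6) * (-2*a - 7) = 4*a^2 + 26*a + 42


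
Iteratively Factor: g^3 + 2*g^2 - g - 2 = (g - 1)*(g^2 + 3*g + 2) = (g - 1)*(g + 2)*(g + 1)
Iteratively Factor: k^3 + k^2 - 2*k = (k)*(k^2 + k - 2) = k*(k - 1)*(k + 2)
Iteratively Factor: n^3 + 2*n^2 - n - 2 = (n + 1)*(n^2 + n - 2) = (n - 1)*(n + 1)*(n + 2)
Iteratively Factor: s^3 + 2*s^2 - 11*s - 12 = (s + 1)*(s^2 + s - 12) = (s + 1)*(s + 4)*(s - 3)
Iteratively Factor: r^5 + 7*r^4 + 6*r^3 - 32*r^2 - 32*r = (r - 2)*(r^4 + 9*r^3 + 24*r^2 + 16*r) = (r - 2)*(r + 4)*(r^3 + 5*r^2 + 4*r) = (r - 2)*(r + 1)*(r + 4)*(r^2 + 4*r) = r*(r - 2)*(r + 1)*(r + 4)*(r + 4)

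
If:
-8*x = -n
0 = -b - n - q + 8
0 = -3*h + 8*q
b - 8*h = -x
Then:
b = 512/67 - 515*x/67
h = 64/67 - 56*x/67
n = 8*x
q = 24/67 - 21*x/67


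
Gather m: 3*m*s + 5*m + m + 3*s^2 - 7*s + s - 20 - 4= m*(3*s + 6) + 3*s^2 - 6*s - 24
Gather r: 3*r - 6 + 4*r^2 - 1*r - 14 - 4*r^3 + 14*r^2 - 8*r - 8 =-4*r^3 + 18*r^2 - 6*r - 28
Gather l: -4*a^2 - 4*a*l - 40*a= -4*a^2 - 4*a*l - 40*a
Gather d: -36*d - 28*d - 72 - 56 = -64*d - 128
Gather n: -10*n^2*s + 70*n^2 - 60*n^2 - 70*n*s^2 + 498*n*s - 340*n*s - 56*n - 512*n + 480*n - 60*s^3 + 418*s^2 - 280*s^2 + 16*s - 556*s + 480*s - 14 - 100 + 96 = n^2*(10 - 10*s) + n*(-70*s^2 + 158*s - 88) - 60*s^3 + 138*s^2 - 60*s - 18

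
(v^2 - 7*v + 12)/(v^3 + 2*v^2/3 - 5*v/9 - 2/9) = 9*(v^2 - 7*v + 12)/(9*v^3 + 6*v^2 - 5*v - 2)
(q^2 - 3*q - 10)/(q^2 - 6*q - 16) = (q - 5)/(q - 8)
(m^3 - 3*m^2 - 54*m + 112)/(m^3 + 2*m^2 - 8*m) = (m^2 - m - 56)/(m*(m + 4))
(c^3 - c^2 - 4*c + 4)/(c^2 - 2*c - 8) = (c^2 - 3*c + 2)/(c - 4)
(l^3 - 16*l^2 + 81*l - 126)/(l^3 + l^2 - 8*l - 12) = (l^2 - 13*l + 42)/(l^2 + 4*l + 4)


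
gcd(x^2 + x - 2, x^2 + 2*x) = x + 2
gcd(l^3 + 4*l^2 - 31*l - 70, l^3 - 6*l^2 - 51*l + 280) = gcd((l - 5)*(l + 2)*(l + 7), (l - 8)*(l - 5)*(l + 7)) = l^2 + 2*l - 35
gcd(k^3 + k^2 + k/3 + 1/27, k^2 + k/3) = k + 1/3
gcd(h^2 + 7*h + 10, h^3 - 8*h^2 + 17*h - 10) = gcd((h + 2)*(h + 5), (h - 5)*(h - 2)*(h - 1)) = 1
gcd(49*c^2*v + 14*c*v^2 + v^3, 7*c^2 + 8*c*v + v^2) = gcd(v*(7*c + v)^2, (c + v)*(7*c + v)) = 7*c + v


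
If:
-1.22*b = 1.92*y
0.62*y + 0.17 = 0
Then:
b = 0.43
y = -0.27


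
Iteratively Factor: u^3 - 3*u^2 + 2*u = (u)*(u^2 - 3*u + 2) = u*(u - 1)*(u - 2)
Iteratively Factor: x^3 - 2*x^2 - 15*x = (x)*(x^2 - 2*x - 15) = x*(x + 3)*(x - 5)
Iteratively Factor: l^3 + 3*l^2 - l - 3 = (l + 3)*(l^2 - 1) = (l - 1)*(l + 3)*(l + 1)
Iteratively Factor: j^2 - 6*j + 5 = (j - 1)*(j - 5)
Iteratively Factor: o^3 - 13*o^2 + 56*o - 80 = (o - 4)*(o^2 - 9*o + 20) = (o - 5)*(o - 4)*(o - 4)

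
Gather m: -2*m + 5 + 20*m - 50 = 18*m - 45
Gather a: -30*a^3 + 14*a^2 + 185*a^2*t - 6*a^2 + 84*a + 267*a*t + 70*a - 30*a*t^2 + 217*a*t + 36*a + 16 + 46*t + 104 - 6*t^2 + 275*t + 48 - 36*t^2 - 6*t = -30*a^3 + a^2*(185*t + 8) + a*(-30*t^2 + 484*t + 190) - 42*t^2 + 315*t + 168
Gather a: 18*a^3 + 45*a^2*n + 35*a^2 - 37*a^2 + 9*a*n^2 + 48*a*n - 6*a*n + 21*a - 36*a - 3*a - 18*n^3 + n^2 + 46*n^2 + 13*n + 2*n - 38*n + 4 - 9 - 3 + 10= 18*a^3 + a^2*(45*n - 2) + a*(9*n^2 + 42*n - 18) - 18*n^3 + 47*n^2 - 23*n + 2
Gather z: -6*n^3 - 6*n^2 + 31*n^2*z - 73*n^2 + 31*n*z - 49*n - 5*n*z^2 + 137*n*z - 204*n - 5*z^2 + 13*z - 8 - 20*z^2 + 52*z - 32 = -6*n^3 - 79*n^2 - 253*n + z^2*(-5*n - 25) + z*(31*n^2 + 168*n + 65) - 40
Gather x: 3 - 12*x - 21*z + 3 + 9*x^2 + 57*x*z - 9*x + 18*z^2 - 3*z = 9*x^2 + x*(57*z - 21) + 18*z^2 - 24*z + 6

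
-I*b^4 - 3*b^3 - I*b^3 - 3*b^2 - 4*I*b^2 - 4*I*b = b*(b - 4*I)*(b + I)*(-I*b - I)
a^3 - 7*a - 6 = (a - 3)*(a + 1)*(a + 2)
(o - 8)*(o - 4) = o^2 - 12*o + 32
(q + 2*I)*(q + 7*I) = q^2 + 9*I*q - 14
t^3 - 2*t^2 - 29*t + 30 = (t - 6)*(t - 1)*(t + 5)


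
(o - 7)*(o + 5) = o^2 - 2*o - 35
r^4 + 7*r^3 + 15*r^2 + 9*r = r*(r + 1)*(r + 3)^2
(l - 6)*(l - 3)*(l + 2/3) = l^3 - 25*l^2/3 + 12*l + 12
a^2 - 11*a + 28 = (a - 7)*(a - 4)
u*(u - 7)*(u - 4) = u^3 - 11*u^2 + 28*u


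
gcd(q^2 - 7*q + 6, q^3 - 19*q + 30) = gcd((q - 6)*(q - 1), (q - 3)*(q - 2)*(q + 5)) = 1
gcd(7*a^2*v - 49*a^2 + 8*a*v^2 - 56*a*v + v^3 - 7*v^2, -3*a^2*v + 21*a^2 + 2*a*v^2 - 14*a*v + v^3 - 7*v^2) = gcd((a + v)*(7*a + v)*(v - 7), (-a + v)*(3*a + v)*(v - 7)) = v - 7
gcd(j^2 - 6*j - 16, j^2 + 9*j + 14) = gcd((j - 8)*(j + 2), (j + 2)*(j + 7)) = j + 2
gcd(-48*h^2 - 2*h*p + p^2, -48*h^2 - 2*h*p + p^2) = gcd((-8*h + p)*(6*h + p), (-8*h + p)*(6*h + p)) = -48*h^2 - 2*h*p + p^2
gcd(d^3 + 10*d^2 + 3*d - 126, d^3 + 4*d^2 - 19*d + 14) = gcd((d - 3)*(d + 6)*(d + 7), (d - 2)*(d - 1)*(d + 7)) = d + 7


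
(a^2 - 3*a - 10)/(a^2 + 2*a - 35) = (a + 2)/(a + 7)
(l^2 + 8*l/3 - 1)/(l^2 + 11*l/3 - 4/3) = (l + 3)/(l + 4)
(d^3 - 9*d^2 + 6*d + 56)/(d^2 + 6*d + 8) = (d^2 - 11*d + 28)/(d + 4)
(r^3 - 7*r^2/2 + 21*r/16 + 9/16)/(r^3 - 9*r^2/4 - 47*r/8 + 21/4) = (4*r^2 - 11*r - 3)/(2*(2*r^2 - 3*r - 14))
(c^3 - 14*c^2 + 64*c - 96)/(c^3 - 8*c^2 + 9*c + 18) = (c^2 - 8*c + 16)/(c^2 - 2*c - 3)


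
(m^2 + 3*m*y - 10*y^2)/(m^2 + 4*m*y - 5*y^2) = (-m + 2*y)/(-m + y)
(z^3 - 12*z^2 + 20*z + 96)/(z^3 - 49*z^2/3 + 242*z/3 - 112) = 3*(z + 2)/(3*z - 7)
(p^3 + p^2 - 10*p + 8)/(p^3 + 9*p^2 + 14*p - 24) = (p - 2)/(p + 6)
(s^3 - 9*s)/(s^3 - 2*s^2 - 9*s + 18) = s/(s - 2)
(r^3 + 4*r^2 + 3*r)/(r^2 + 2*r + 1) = r*(r + 3)/(r + 1)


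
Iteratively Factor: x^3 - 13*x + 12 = (x - 1)*(x^2 + x - 12) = (x - 1)*(x + 4)*(x - 3)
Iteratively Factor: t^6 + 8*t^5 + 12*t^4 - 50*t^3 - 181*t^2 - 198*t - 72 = (t - 3)*(t^5 + 11*t^4 + 45*t^3 + 85*t^2 + 74*t + 24) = (t - 3)*(t + 2)*(t^4 + 9*t^3 + 27*t^2 + 31*t + 12) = (t - 3)*(t + 1)*(t + 2)*(t^3 + 8*t^2 + 19*t + 12) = (t - 3)*(t + 1)*(t + 2)*(t + 3)*(t^2 + 5*t + 4) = (t - 3)*(t + 1)*(t + 2)*(t + 3)*(t + 4)*(t + 1)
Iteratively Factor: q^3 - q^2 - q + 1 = (q - 1)*(q^2 - 1) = (q - 1)*(q + 1)*(q - 1)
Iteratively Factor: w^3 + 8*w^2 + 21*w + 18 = (w + 3)*(w^2 + 5*w + 6) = (w + 2)*(w + 3)*(w + 3)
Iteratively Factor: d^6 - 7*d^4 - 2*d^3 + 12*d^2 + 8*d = (d - 2)*(d^5 + 2*d^4 - 3*d^3 - 8*d^2 - 4*d) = (d - 2)*(d + 2)*(d^4 - 3*d^2 - 2*d) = d*(d - 2)*(d + 2)*(d^3 - 3*d - 2) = d*(d - 2)*(d + 1)*(d + 2)*(d^2 - d - 2) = d*(d - 2)*(d + 1)^2*(d + 2)*(d - 2)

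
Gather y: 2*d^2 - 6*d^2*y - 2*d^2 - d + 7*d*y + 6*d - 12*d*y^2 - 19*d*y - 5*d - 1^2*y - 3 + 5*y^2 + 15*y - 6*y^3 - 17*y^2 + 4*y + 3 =-6*y^3 + y^2*(-12*d - 12) + y*(-6*d^2 - 12*d + 18)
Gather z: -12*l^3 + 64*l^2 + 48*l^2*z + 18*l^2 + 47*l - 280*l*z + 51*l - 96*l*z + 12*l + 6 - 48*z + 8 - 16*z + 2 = -12*l^3 + 82*l^2 + 110*l + z*(48*l^2 - 376*l - 64) + 16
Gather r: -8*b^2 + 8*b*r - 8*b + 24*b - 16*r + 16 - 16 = -8*b^2 + 16*b + r*(8*b - 16)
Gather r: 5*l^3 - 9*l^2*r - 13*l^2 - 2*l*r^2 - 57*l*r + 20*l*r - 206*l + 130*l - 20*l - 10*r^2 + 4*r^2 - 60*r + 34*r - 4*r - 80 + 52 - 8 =5*l^3 - 13*l^2 - 96*l + r^2*(-2*l - 6) + r*(-9*l^2 - 37*l - 30) - 36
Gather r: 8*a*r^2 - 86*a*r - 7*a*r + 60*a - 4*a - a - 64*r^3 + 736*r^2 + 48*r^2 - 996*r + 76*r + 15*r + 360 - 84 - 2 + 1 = 55*a - 64*r^3 + r^2*(8*a + 784) + r*(-93*a - 905) + 275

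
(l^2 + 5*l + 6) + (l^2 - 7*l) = 2*l^2 - 2*l + 6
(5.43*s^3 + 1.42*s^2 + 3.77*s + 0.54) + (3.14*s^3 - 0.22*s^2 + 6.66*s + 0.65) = 8.57*s^3 + 1.2*s^2 + 10.43*s + 1.19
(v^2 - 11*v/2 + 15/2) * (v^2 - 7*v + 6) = v^4 - 25*v^3/2 + 52*v^2 - 171*v/2 + 45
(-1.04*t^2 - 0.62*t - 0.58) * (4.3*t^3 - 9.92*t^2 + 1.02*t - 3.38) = -4.472*t^5 + 7.6508*t^4 + 2.5956*t^3 + 8.6364*t^2 + 1.504*t + 1.9604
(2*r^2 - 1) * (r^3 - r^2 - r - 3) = 2*r^5 - 2*r^4 - 3*r^3 - 5*r^2 + r + 3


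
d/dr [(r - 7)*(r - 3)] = 2*r - 10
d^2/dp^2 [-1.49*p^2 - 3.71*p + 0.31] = -2.98000000000000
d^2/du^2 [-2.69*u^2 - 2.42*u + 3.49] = -5.38000000000000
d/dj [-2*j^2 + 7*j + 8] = 7 - 4*j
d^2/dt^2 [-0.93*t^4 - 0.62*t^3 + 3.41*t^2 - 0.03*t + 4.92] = -11.16*t^2 - 3.72*t + 6.82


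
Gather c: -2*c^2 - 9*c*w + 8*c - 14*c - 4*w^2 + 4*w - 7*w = -2*c^2 + c*(-9*w - 6) - 4*w^2 - 3*w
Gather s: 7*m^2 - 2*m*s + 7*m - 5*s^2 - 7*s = 7*m^2 + 7*m - 5*s^2 + s*(-2*m - 7)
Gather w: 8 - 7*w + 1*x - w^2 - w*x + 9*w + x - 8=-w^2 + w*(2 - x) + 2*x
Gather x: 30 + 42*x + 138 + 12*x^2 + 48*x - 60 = 12*x^2 + 90*x + 108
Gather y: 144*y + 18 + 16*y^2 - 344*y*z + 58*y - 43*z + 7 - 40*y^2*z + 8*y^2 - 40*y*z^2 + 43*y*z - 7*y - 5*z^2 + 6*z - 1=y^2*(24 - 40*z) + y*(-40*z^2 - 301*z + 195) - 5*z^2 - 37*z + 24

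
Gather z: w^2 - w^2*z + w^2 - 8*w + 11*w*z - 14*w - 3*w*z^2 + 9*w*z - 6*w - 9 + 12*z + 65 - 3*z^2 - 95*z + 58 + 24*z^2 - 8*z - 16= 2*w^2 - 28*w + z^2*(21 - 3*w) + z*(-w^2 + 20*w - 91) + 98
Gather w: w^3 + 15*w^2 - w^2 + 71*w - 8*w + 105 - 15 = w^3 + 14*w^2 + 63*w + 90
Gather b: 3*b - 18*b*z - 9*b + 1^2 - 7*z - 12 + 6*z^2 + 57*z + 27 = b*(-18*z - 6) + 6*z^2 + 50*z + 16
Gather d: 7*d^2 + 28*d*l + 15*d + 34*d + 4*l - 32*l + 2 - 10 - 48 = 7*d^2 + d*(28*l + 49) - 28*l - 56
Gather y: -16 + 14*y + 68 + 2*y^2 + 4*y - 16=2*y^2 + 18*y + 36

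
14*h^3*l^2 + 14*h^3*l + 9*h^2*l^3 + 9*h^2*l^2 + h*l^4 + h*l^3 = l*(2*h + l)*(7*h + l)*(h*l + h)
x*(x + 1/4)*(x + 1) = x^3 + 5*x^2/4 + x/4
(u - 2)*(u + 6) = u^2 + 4*u - 12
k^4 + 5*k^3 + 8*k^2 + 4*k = k*(k + 1)*(k + 2)^2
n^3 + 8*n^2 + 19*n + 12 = (n + 1)*(n + 3)*(n + 4)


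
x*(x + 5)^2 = x^3 + 10*x^2 + 25*x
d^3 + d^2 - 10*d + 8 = (d - 2)*(d - 1)*(d + 4)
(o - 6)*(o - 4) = o^2 - 10*o + 24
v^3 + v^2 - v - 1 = (v - 1)*(v + 1)^2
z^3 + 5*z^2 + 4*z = z*(z + 1)*(z + 4)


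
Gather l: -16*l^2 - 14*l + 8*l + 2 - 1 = -16*l^2 - 6*l + 1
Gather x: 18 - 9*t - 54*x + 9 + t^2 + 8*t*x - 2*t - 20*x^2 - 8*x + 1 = t^2 - 11*t - 20*x^2 + x*(8*t - 62) + 28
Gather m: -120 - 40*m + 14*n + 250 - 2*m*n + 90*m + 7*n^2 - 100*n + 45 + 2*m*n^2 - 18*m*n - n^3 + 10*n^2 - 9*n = m*(2*n^2 - 20*n + 50) - n^3 + 17*n^2 - 95*n + 175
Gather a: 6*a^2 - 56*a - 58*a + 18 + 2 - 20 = 6*a^2 - 114*a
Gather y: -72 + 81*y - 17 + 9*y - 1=90*y - 90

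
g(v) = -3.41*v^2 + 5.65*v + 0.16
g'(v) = 5.65 - 6.82*v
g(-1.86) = -22.15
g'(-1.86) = 18.34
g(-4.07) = -79.32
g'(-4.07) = 33.41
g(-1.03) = -9.28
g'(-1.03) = 12.67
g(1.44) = 1.23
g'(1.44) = -4.17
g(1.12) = 2.21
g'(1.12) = -1.99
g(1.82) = -0.85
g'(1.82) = -6.76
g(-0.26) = -1.54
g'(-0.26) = 7.42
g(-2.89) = -44.65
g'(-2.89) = 25.36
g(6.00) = -88.70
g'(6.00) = -35.27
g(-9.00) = -326.90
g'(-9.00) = 67.03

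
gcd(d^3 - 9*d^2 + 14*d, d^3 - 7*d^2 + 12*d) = d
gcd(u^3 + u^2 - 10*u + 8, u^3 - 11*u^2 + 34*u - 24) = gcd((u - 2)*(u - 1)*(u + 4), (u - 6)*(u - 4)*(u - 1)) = u - 1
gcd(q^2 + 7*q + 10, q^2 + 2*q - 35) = 1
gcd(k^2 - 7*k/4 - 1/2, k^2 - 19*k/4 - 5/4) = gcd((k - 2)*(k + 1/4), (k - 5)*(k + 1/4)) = k + 1/4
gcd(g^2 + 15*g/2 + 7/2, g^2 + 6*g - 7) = g + 7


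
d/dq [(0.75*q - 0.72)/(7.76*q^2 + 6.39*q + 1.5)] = (-5.82*q^2 + 11.1744*q + 5.7258)/(60.2176*q^4 + 99.1728*q^3 + 64.1121*q^2 + 19.17*q + 2.25)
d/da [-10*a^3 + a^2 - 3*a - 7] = -30*a^2 + 2*a - 3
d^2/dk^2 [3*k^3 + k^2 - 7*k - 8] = 18*k + 2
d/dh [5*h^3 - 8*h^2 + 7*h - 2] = 15*h^2 - 16*h + 7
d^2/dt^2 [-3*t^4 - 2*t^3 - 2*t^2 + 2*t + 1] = -36*t^2 - 12*t - 4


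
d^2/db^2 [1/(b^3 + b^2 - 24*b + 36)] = 2*(-(3*b + 1)*(b^3 + b^2 - 24*b + 36) + (3*b^2 + 2*b - 24)^2)/(b^3 + b^2 - 24*b + 36)^3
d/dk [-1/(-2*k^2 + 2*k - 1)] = 2*(1 - 2*k)/(2*k^2 - 2*k + 1)^2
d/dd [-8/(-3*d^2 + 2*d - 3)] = 16*(1 - 3*d)/(3*d^2 - 2*d + 3)^2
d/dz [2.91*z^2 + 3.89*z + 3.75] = 5.82*z + 3.89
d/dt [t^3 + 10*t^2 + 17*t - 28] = 3*t^2 + 20*t + 17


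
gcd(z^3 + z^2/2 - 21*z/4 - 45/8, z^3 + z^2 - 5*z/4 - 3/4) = z + 3/2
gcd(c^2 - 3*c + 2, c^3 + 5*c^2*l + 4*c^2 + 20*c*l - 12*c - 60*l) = c - 2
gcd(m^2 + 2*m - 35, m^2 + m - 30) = m - 5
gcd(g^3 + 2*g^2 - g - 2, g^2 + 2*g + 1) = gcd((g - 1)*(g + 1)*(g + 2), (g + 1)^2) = g + 1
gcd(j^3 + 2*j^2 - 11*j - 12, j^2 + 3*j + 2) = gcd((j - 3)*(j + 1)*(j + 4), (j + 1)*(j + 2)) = j + 1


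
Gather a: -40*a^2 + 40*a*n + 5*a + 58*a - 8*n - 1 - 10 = -40*a^2 + a*(40*n + 63) - 8*n - 11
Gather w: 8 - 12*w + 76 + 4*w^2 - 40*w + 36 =4*w^2 - 52*w + 120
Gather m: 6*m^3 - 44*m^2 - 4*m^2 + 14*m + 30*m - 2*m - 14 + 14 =6*m^3 - 48*m^2 + 42*m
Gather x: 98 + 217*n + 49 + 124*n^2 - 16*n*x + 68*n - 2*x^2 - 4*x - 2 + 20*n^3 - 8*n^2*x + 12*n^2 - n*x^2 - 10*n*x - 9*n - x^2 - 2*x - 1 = 20*n^3 + 136*n^2 + 276*n + x^2*(-n - 3) + x*(-8*n^2 - 26*n - 6) + 144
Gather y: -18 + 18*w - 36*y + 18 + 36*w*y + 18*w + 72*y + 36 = 36*w + y*(36*w + 36) + 36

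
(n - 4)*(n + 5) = n^2 + n - 20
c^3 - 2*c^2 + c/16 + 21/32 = (c - 7/4)*(c - 3/4)*(c + 1/2)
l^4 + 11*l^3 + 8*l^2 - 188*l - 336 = (l - 4)*(l + 2)*(l + 6)*(l + 7)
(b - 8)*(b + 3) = b^2 - 5*b - 24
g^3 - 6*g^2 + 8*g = g*(g - 4)*(g - 2)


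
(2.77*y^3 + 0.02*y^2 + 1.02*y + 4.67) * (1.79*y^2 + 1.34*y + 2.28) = 4.9583*y^5 + 3.7476*y^4 + 8.1682*y^3 + 9.7717*y^2 + 8.5834*y + 10.6476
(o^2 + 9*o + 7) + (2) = o^2 + 9*o + 9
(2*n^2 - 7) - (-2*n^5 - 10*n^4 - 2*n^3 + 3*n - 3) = 2*n^5 + 10*n^4 + 2*n^3 + 2*n^2 - 3*n - 4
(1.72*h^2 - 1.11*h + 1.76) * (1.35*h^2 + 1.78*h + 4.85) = 2.322*h^4 + 1.5631*h^3 + 8.7422*h^2 - 2.2507*h + 8.536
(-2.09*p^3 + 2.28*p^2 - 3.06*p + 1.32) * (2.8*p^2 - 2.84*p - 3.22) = -5.852*p^5 + 12.3196*p^4 - 8.3134*p^3 + 5.0448*p^2 + 6.1044*p - 4.2504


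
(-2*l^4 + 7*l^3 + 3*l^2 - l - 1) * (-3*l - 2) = 6*l^5 - 17*l^4 - 23*l^3 - 3*l^2 + 5*l + 2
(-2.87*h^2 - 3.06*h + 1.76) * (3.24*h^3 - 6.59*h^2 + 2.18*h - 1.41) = -9.2988*h^5 + 8.9989*h^4 + 19.6112*h^3 - 14.2225*h^2 + 8.1514*h - 2.4816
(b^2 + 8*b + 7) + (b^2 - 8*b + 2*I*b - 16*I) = 2*b^2 + 2*I*b + 7 - 16*I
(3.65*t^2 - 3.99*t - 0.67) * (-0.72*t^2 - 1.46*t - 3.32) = -2.628*t^4 - 2.4562*t^3 - 5.8102*t^2 + 14.225*t + 2.2244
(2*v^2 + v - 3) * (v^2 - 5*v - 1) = 2*v^4 - 9*v^3 - 10*v^2 + 14*v + 3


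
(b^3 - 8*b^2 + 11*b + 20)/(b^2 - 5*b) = b - 3 - 4/b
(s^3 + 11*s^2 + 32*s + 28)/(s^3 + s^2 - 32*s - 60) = (s^2 + 9*s + 14)/(s^2 - s - 30)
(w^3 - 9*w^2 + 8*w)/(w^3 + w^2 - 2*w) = (w - 8)/(w + 2)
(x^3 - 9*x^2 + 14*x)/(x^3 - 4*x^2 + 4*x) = (x - 7)/(x - 2)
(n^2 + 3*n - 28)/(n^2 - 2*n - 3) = (-n^2 - 3*n + 28)/(-n^2 + 2*n + 3)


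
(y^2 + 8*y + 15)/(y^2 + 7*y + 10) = (y + 3)/(y + 2)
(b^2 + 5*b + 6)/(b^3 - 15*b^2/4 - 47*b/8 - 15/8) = 8*(b^2 + 5*b + 6)/(8*b^3 - 30*b^2 - 47*b - 15)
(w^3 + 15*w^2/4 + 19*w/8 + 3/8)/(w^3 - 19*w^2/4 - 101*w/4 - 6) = (w + 1/2)/(w - 8)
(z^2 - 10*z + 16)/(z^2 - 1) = (z^2 - 10*z + 16)/(z^2 - 1)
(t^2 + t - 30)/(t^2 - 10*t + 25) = (t + 6)/(t - 5)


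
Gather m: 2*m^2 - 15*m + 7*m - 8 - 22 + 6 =2*m^2 - 8*m - 24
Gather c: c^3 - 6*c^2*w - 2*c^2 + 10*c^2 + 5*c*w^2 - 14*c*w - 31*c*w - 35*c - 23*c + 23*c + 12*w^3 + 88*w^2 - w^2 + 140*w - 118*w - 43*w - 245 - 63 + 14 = c^3 + c^2*(8 - 6*w) + c*(5*w^2 - 45*w - 35) + 12*w^3 + 87*w^2 - 21*w - 294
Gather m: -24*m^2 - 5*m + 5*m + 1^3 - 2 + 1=-24*m^2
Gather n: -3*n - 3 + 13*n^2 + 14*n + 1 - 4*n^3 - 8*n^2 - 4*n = -4*n^3 + 5*n^2 + 7*n - 2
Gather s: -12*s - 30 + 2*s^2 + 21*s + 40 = 2*s^2 + 9*s + 10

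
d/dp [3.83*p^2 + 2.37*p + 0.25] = 7.66*p + 2.37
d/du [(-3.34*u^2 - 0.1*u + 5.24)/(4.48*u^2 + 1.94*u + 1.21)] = (-6.0316*u^2 - 55.0332*u - 10.2866)/(20.0704*u^4 + 17.3824*u^3 + 14.6052*u^2 + 4.6948*u + 1.4641)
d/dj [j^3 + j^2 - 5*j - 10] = 3*j^2 + 2*j - 5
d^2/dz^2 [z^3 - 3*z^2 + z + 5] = 6*z - 6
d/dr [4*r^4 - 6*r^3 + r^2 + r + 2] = 16*r^3 - 18*r^2 + 2*r + 1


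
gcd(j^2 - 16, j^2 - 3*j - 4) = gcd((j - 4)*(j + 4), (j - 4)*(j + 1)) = j - 4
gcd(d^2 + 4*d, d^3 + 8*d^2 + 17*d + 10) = 1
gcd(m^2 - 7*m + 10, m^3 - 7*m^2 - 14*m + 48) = m - 2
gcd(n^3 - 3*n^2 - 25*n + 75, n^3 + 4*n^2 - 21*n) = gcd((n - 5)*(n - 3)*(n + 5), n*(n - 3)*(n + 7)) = n - 3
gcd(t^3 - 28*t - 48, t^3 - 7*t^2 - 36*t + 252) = t - 6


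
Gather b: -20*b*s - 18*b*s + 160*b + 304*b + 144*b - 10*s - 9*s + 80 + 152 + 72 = b*(608 - 38*s) - 19*s + 304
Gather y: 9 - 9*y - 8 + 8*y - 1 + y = 0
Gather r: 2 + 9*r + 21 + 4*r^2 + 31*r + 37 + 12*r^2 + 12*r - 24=16*r^2 + 52*r + 36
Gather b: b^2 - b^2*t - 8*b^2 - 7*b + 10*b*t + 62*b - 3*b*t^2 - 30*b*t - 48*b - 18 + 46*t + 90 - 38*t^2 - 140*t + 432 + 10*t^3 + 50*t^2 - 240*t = b^2*(-t - 7) + b*(-3*t^2 - 20*t + 7) + 10*t^3 + 12*t^2 - 334*t + 504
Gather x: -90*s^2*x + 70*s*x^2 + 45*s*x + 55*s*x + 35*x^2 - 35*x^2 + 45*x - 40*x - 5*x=70*s*x^2 + x*(-90*s^2 + 100*s)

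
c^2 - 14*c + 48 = (c - 8)*(c - 6)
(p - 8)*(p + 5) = p^2 - 3*p - 40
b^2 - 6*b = b*(b - 6)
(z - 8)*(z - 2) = z^2 - 10*z + 16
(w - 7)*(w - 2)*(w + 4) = w^3 - 5*w^2 - 22*w + 56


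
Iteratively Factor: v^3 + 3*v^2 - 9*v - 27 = (v + 3)*(v^2 - 9) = (v + 3)^2*(v - 3)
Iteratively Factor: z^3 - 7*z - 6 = (z + 1)*(z^2 - z - 6) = (z + 1)*(z + 2)*(z - 3)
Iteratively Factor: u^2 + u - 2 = (u + 2)*(u - 1)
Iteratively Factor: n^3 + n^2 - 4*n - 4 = (n + 1)*(n^2 - 4) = (n + 1)*(n + 2)*(n - 2)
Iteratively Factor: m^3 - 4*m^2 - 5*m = (m)*(m^2 - 4*m - 5) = m*(m + 1)*(m - 5)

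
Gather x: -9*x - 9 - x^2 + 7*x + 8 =-x^2 - 2*x - 1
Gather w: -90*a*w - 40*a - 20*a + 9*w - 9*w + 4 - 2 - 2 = -90*a*w - 60*a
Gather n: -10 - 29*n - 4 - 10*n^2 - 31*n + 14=-10*n^2 - 60*n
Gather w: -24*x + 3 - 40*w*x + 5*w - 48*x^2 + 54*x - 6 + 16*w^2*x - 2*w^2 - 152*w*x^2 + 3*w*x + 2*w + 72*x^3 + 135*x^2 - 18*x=w^2*(16*x - 2) + w*(-152*x^2 - 37*x + 7) + 72*x^3 + 87*x^2 + 12*x - 3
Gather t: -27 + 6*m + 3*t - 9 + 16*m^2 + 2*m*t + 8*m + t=16*m^2 + 14*m + t*(2*m + 4) - 36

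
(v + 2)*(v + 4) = v^2 + 6*v + 8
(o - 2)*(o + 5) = o^2 + 3*o - 10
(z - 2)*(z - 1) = z^2 - 3*z + 2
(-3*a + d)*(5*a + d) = -15*a^2 + 2*a*d + d^2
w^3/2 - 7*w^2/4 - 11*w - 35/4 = (w/2 + 1/2)*(w - 7)*(w + 5/2)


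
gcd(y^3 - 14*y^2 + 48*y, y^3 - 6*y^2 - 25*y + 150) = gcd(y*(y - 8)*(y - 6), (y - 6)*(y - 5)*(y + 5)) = y - 6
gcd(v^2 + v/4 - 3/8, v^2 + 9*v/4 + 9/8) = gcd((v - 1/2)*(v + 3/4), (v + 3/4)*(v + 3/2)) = v + 3/4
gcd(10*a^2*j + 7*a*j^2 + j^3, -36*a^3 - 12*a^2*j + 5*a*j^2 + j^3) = 2*a + j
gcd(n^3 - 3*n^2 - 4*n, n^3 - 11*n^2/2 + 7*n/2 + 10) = n^2 - 3*n - 4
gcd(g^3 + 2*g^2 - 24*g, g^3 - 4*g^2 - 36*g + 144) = g^2 + 2*g - 24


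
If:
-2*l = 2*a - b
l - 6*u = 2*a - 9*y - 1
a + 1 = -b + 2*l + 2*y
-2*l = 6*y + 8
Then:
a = 2*y/3 - 1/3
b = -14*y/3 - 26/3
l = -3*y - 4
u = 7*y/9 - 7/18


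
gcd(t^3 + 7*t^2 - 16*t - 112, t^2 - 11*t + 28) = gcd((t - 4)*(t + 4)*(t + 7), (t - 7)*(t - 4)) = t - 4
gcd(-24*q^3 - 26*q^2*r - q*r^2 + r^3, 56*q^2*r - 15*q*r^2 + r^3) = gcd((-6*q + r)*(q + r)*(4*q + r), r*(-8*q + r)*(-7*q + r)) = 1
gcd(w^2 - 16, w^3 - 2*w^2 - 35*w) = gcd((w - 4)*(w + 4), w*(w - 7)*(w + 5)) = 1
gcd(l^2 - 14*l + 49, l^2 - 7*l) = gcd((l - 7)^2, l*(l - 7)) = l - 7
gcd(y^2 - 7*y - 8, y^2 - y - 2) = y + 1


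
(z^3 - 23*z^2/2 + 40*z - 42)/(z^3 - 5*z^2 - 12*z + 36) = (z - 7/2)/(z + 3)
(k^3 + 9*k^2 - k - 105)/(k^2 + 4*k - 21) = k + 5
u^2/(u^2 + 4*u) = u/(u + 4)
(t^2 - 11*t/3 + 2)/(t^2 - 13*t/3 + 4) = (3*t - 2)/(3*t - 4)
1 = 1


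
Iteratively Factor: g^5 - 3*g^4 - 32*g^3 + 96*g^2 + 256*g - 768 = (g + 4)*(g^4 - 7*g^3 - 4*g^2 + 112*g - 192) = (g - 3)*(g + 4)*(g^3 - 4*g^2 - 16*g + 64) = (g - 4)*(g - 3)*(g + 4)*(g^2 - 16) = (g - 4)^2*(g - 3)*(g + 4)*(g + 4)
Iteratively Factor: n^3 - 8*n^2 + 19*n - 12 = (n - 4)*(n^2 - 4*n + 3) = (n - 4)*(n - 3)*(n - 1)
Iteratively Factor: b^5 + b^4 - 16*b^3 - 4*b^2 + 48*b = (b - 2)*(b^4 + 3*b^3 - 10*b^2 - 24*b) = (b - 3)*(b - 2)*(b^3 + 6*b^2 + 8*b) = (b - 3)*(b - 2)*(b + 4)*(b^2 + 2*b) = b*(b - 3)*(b - 2)*(b + 4)*(b + 2)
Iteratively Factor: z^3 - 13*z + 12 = (z - 3)*(z^2 + 3*z - 4) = (z - 3)*(z + 4)*(z - 1)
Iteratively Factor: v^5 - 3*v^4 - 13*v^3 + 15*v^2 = (v - 5)*(v^4 + 2*v^3 - 3*v^2) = v*(v - 5)*(v^3 + 2*v^2 - 3*v) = v*(v - 5)*(v - 1)*(v^2 + 3*v) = v*(v - 5)*(v - 1)*(v + 3)*(v)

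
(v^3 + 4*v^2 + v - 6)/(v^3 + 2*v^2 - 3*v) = (v + 2)/v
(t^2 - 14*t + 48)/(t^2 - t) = (t^2 - 14*t + 48)/(t*(t - 1))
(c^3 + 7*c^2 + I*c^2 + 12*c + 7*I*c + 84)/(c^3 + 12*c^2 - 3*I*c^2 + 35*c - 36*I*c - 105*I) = (c + 4*I)/(c + 5)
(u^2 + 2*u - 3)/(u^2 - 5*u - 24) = (u - 1)/(u - 8)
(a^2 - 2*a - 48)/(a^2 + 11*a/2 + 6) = 2*(a^2 - 2*a - 48)/(2*a^2 + 11*a + 12)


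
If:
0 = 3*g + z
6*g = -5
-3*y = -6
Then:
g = -5/6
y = 2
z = 5/2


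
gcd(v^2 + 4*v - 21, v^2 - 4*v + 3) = v - 3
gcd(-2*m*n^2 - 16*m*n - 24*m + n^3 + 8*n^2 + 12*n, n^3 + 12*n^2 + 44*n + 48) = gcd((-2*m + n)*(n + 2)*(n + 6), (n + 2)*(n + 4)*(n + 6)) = n^2 + 8*n + 12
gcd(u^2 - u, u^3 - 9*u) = u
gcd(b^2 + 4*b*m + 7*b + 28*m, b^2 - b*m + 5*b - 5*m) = 1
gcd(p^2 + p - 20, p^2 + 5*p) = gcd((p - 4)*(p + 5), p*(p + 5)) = p + 5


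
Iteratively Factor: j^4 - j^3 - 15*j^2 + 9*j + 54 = (j + 2)*(j^3 - 3*j^2 - 9*j + 27) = (j - 3)*(j + 2)*(j^2 - 9) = (j - 3)*(j + 2)*(j + 3)*(j - 3)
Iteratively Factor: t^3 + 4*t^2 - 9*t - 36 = (t + 4)*(t^2 - 9) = (t + 3)*(t + 4)*(t - 3)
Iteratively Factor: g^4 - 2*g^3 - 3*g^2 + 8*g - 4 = (g - 1)*(g^3 - g^2 - 4*g + 4) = (g - 1)*(g + 2)*(g^2 - 3*g + 2) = (g - 1)^2*(g + 2)*(g - 2)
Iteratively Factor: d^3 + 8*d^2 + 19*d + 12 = (d + 1)*(d^2 + 7*d + 12) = (d + 1)*(d + 3)*(d + 4)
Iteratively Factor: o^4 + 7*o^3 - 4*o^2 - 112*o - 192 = (o + 4)*(o^3 + 3*o^2 - 16*o - 48) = (o + 4)^2*(o^2 - o - 12) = (o - 4)*(o + 4)^2*(o + 3)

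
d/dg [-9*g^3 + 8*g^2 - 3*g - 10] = -27*g^2 + 16*g - 3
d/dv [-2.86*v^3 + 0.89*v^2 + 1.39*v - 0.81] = -8.58*v^2 + 1.78*v + 1.39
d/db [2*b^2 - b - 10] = 4*b - 1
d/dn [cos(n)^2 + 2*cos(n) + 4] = -2*(cos(n) + 1)*sin(n)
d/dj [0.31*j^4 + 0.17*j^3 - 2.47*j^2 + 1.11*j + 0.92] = 1.24*j^3 + 0.51*j^2 - 4.94*j + 1.11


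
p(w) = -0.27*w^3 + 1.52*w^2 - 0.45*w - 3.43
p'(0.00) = -0.45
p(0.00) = -3.43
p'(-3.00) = -16.86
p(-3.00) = 18.89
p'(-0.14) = -0.89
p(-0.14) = -3.34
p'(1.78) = 2.39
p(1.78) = -0.94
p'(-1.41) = -6.35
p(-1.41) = 0.98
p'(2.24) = 2.30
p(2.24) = 0.15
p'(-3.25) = -18.89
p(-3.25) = 23.36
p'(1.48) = 2.27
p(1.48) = -1.64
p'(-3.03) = -17.10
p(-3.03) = 19.40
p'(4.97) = -5.35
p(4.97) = -1.27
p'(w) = -0.81*w^2 + 3.04*w - 0.45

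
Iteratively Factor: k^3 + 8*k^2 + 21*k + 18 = (k + 2)*(k^2 + 6*k + 9) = (k + 2)*(k + 3)*(k + 3)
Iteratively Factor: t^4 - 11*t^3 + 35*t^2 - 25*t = (t - 5)*(t^3 - 6*t^2 + 5*t) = (t - 5)^2*(t^2 - t) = (t - 5)^2*(t - 1)*(t)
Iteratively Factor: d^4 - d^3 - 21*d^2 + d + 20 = (d - 5)*(d^3 + 4*d^2 - d - 4) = (d - 5)*(d - 1)*(d^2 + 5*d + 4) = (d - 5)*(d - 1)*(d + 4)*(d + 1)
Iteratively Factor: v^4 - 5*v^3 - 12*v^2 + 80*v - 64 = (v - 1)*(v^3 - 4*v^2 - 16*v + 64) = (v - 4)*(v - 1)*(v^2 - 16) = (v - 4)*(v - 1)*(v + 4)*(v - 4)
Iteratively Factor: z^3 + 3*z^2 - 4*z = (z)*(z^2 + 3*z - 4) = z*(z - 1)*(z + 4)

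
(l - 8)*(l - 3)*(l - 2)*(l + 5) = l^4 - 8*l^3 - 19*l^2 + 182*l - 240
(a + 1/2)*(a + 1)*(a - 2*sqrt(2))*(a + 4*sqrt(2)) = a^4 + 3*a^3/2 + 2*sqrt(2)*a^3 - 31*a^2/2 + 3*sqrt(2)*a^2 - 24*a + sqrt(2)*a - 8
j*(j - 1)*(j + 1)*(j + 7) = j^4 + 7*j^3 - j^2 - 7*j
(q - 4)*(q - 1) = q^2 - 5*q + 4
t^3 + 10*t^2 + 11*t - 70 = (t - 2)*(t + 5)*(t + 7)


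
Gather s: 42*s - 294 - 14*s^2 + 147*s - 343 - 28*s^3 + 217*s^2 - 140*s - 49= -28*s^3 + 203*s^2 + 49*s - 686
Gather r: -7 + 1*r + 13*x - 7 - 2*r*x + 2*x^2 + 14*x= r*(1 - 2*x) + 2*x^2 + 27*x - 14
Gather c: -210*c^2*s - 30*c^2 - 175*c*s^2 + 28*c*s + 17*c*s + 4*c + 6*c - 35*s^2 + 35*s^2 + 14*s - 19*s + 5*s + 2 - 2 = c^2*(-210*s - 30) + c*(-175*s^2 + 45*s + 10)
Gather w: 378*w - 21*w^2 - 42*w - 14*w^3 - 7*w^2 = -14*w^3 - 28*w^2 + 336*w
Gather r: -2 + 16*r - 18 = 16*r - 20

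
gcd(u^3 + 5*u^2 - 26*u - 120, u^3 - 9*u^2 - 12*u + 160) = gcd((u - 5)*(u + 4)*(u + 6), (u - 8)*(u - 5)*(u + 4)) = u^2 - u - 20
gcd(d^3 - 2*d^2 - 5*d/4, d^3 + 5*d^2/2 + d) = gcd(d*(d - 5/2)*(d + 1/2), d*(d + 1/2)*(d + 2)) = d^2 + d/2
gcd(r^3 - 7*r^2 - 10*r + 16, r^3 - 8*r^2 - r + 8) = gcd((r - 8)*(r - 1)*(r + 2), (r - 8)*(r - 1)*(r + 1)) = r^2 - 9*r + 8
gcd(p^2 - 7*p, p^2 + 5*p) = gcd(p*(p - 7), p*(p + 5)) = p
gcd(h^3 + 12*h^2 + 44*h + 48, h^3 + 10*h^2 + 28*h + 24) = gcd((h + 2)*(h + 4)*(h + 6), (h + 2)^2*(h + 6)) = h^2 + 8*h + 12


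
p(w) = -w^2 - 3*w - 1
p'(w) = -2*w - 3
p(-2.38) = 0.48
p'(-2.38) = 1.76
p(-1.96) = 1.04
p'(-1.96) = 0.92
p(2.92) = -18.29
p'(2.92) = -8.84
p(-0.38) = -0.00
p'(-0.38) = -2.24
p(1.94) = -10.58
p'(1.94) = -6.88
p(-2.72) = -0.24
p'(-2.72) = 2.44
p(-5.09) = -11.64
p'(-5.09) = 7.18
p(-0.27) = -0.26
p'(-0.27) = -2.46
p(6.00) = -55.00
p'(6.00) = -15.00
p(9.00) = -109.00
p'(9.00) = -21.00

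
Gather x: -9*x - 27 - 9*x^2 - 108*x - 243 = -9*x^2 - 117*x - 270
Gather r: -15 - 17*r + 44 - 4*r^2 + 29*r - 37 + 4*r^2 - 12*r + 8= 0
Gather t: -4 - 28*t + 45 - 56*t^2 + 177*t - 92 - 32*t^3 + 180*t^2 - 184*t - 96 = -32*t^3 + 124*t^2 - 35*t - 147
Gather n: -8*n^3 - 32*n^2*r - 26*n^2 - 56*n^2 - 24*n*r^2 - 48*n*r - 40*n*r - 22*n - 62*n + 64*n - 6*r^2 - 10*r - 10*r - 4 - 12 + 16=-8*n^3 + n^2*(-32*r - 82) + n*(-24*r^2 - 88*r - 20) - 6*r^2 - 20*r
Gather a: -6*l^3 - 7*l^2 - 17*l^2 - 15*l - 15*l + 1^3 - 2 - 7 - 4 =-6*l^3 - 24*l^2 - 30*l - 12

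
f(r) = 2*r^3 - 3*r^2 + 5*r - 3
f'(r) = 6*r^2 - 6*r + 5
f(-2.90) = -91.51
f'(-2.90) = 72.86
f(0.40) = -1.35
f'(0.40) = 3.56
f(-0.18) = -4.01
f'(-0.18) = 6.27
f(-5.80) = -523.14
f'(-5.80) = 241.64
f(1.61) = 5.62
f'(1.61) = 10.89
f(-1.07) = -14.23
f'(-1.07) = 18.29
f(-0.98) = -12.66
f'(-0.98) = 16.64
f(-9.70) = -2159.12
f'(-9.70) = 627.74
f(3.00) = 39.00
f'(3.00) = 41.00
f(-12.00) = -3951.00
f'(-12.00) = 941.00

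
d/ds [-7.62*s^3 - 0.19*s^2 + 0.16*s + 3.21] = -22.86*s^2 - 0.38*s + 0.16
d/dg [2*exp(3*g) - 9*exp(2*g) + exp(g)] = (6*exp(2*g) - 18*exp(g) + 1)*exp(g)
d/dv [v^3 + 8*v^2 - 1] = v*(3*v + 16)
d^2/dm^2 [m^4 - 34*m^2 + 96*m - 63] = 12*m^2 - 68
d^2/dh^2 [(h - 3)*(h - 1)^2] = 6*h - 10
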